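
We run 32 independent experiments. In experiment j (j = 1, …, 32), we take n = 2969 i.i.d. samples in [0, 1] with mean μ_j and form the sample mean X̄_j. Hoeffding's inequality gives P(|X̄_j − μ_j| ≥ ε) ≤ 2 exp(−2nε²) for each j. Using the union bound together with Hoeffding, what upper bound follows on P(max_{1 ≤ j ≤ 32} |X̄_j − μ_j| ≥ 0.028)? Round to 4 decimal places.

0.6087

Per-experiment Hoeffding bound: 2·exp(−2·2969·0.028²) = 2·exp(−4.65539) = 0.01902.
Union bound over 32 events: 32·0.01902 = 0.60865.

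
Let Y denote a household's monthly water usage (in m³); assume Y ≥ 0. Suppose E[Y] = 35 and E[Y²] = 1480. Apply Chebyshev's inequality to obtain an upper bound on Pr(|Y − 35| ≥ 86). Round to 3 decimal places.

Var(Y) = E[Y²] − (E[Y])² = 1480 − 1225 = 255.
Chebyshev's inequality: Pr(|Y − μ| ≥ t) ≤ Var(Y)/t² = 255/7396 = 0.0345.

0.034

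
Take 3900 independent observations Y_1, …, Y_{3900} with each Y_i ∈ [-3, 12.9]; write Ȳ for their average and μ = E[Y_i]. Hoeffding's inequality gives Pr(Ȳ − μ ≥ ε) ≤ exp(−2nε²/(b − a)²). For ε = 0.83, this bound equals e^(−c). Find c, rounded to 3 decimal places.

c = 2nε²/(b − a)² = 2·3900·0.83² / 15.9² = 21.2548.

21.255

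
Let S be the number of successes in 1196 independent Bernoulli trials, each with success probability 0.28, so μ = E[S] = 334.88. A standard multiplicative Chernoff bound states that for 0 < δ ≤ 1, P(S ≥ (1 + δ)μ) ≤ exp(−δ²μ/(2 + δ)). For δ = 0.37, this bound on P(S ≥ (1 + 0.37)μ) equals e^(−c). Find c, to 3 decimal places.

c = δ²μ/(2 + δ) = 0.37²·334.88/(2 + 0.37) = 19.3439.

19.344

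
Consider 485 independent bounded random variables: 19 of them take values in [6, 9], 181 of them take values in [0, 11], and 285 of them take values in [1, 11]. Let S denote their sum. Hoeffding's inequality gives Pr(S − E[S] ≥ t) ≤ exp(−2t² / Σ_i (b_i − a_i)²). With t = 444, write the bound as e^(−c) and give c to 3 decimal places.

7.796

Σ(b_i − a_i)² = 19·3² + 181·11² + 285·10² = 50572.
c = 2t² / 50572 = 2·444² / 50572 = 7.7963.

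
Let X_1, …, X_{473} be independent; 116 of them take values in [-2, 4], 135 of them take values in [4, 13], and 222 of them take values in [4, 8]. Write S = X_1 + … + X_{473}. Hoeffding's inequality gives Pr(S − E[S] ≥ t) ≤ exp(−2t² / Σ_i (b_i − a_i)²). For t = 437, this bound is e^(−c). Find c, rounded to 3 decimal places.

Σ(b_i − a_i)² = 116·6² + 135·9² + 222·4² = 18663.
c = 2t² / 18663 = 2·437² / 18663 = 20.4650.

20.465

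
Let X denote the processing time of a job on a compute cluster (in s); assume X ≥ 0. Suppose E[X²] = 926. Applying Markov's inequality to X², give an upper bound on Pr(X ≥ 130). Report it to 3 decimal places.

Since X ≥ 0, the event {X ≥ 130} is the same as {X² ≥ 16900}.
Markov's inequality applied to X² gives Pr(X² ≥ 16900) ≤ E[X²]/16900 = 926/16900 = 0.0548.

0.055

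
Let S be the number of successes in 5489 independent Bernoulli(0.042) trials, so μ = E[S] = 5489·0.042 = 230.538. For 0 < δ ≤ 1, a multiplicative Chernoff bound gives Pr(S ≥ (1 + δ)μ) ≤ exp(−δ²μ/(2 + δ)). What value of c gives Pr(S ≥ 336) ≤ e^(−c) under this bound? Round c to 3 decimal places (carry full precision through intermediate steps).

Write 336 = (1 + δ)μ, so δ = 336/230.538 − 1 = 0.4574604…
Then the exponent is δ²μ/(2 + δ) = (336 − μ)² / (μ·(2 + δ)) = 19.631928.

19.632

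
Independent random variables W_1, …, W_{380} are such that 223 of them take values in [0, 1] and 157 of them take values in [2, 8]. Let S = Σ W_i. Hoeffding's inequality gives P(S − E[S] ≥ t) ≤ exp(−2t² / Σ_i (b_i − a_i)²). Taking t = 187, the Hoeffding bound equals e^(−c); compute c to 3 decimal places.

11.904

Σ(b_i − a_i)² = 223·1² + 157·6² = 5875.
c = 2t² / 5875 = 2·187² / 5875 = 11.9043.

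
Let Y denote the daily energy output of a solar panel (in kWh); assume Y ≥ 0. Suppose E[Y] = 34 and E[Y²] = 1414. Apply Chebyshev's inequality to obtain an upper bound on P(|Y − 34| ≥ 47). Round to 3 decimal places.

0.117

Var(Y) = E[Y²] − (E[Y])² = 1414 − 1156 = 258.
Chebyshev's inequality: P(|Y − μ| ≥ t) ≤ Var(Y)/t² = 258/2209 = 0.1168.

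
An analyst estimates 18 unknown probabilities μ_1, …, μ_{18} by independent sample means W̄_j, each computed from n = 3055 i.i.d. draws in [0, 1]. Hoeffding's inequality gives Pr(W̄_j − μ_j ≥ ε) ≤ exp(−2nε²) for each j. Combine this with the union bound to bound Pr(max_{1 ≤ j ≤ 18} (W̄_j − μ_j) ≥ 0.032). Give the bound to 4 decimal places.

Per-experiment Hoeffding bound: exp(−2·3055·0.032²) = exp(−6.25664) = 0.0019177.
Union bound over 18 events: 18·0.0019177 = 0.03452.

0.0345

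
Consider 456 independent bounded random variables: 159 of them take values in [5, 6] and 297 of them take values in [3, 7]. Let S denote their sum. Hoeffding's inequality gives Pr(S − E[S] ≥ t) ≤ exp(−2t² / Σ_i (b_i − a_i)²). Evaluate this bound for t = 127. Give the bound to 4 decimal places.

0.0014

Σ(b_i − a_i)² = 159·1² + 297·4² = 4911.
Exponent = 2·127² / 4911 = 6.56852.
Bound = exp(−6.56852) = 0.00140.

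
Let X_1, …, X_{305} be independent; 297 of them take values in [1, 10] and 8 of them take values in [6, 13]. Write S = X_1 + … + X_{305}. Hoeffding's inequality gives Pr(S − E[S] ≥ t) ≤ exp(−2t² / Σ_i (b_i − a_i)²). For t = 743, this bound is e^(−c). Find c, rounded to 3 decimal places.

Σ(b_i − a_i)² = 297·9² + 8·7² = 24449.
c = 2t² / 24449 = 2·743² / 24449 = 45.1592.

45.159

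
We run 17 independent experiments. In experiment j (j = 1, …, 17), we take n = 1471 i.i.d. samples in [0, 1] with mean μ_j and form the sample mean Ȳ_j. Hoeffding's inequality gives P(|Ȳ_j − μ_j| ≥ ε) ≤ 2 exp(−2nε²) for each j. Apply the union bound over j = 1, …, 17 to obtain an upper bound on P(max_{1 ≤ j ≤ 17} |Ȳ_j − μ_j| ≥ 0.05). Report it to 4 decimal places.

Per-experiment Hoeffding bound: 2·exp(−2·1471·0.05²) = 2·exp(−7.35500) = 0.0012788.
Union bound over 17 events: 17·0.0012788 = 0.02174.

0.0217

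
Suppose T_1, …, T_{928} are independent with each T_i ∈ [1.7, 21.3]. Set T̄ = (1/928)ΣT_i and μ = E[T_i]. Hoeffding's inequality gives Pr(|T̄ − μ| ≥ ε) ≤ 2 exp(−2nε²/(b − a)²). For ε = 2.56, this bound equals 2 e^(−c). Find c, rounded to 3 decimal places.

c = 2nε²/(b − a)² = 2·928·2.56² / 19.6² = 31.6625.

31.663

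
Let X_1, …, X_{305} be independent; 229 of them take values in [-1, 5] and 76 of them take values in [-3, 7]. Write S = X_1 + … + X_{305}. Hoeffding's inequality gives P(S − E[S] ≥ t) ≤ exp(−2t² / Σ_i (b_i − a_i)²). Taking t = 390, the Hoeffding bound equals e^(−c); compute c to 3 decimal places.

19.200

Σ(b_i − a_i)² = 229·6² + 76·10² = 15844.
c = 2t² / 15844 = 2·390² / 15844 = 19.1997.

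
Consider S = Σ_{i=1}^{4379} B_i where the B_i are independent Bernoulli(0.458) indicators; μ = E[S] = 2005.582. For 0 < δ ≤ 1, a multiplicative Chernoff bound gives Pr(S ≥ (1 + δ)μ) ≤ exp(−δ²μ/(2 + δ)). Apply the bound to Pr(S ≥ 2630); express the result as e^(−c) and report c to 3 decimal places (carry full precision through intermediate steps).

Write 2630 = (1 + δ)μ, so δ = 2630/2005.582 − 1 = 0.31134…
Then the exponent is δ²μ/(2 + δ) = (2630 − μ)² / (μ·(2 + δ)) = 84.109792.

84.110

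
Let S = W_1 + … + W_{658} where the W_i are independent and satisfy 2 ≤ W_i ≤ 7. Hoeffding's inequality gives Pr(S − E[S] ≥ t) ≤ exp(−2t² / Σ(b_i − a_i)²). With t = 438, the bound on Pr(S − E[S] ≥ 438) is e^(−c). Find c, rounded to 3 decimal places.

Σ(b_i − a_i)² = 658·(5)² = 16450.
c = 2t²/16450 = 2·438²/16450 = 23.3245.

23.324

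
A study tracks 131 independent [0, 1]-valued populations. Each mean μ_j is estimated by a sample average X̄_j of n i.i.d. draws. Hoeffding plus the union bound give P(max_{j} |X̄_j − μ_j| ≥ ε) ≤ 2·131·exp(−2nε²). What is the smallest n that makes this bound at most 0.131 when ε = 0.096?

Need 2·131·exp(−2nε²) ≤ 0.131, i.e. exp(−2nε²) ≤ 0.131/262.
So 2nε² ≥ ln(262/0.131) = 7.600902.
Hence n ≥ 7.600902/(2·0.096²) = 412.375.
The smallest integer n is 413.

413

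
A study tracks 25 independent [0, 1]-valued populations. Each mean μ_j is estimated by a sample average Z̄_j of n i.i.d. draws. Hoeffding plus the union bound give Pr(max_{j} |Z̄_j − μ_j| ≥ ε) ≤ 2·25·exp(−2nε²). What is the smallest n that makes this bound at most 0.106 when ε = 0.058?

916

Need 2·25·exp(−2nε²) ≤ 0.106, i.e. exp(−2nε²) ≤ 0.106/50.
So 2nε² ≥ ln(50/0.106) = 6.156339.
Hence n ≥ 6.156339/(2·0.058²) = 915.033.
The smallest integer n is 916.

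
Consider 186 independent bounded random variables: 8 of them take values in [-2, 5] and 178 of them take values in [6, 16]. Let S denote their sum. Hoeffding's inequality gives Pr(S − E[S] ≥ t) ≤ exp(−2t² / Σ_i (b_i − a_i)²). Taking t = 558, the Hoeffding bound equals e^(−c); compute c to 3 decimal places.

34.231

Σ(b_i − a_i)² = 8·7² + 178·10² = 18192.
c = 2t² / 18192 = 2·558² / 18192 = 34.2309.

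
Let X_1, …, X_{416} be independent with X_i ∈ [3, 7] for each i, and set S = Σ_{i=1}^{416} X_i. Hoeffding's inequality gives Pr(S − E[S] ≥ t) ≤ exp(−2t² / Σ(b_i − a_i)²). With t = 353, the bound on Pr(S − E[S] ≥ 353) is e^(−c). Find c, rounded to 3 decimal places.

Σ(b_i − a_i)² = 416·(4)² = 6656.
c = 2t²/6656 = 2·353²/6656 = 37.4426.

37.443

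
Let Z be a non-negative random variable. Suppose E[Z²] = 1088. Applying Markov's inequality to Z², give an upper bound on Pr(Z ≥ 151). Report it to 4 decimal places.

Since Z ≥ 0, the event {Z ≥ 151} is the same as {Z² ≥ 22801}.
Markov's inequality applied to Z² gives Pr(Z² ≥ 22801) ≤ E[Z²]/22801 = 1088/22801 = 0.0477.

0.0477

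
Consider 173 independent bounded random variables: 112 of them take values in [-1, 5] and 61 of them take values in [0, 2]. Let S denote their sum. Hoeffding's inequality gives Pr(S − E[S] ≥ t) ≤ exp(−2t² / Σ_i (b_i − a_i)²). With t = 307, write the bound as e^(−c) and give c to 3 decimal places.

44.083

Σ(b_i − a_i)² = 112·6² + 61·2² = 4276.
c = 2t² / 4276 = 2·307² / 4276 = 44.0828.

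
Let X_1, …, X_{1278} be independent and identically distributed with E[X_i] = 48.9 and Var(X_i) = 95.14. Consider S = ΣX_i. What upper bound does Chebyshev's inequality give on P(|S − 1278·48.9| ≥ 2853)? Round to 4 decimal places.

0.0149

Var(S) = n·Var(X_i) = 1278·95.14 = 121588.92.
Chebyshev: P(|S − 1278·48.9| ≥ 2853) ≤ Var(S)/2853² = 121588.92/8139609 = 0.0149.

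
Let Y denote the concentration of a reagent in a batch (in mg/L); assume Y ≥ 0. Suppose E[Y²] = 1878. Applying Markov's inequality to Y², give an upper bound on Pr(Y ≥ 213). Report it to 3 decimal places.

Since Y ≥ 0, the event {Y ≥ 213} is the same as {Y² ≥ 45369}.
Markov's inequality applied to Y² gives Pr(Y² ≥ 45369) ≤ E[Y²]/45369 = 1878/45369 = 0.0414.

0.041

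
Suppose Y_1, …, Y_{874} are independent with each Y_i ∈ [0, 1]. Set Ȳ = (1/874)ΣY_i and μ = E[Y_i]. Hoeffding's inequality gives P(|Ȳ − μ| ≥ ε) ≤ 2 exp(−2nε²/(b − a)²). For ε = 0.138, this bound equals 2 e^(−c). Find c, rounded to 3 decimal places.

c = 2nε²/(b − a)² = 2·874·0.138² / 1² = 33.2889.

33.289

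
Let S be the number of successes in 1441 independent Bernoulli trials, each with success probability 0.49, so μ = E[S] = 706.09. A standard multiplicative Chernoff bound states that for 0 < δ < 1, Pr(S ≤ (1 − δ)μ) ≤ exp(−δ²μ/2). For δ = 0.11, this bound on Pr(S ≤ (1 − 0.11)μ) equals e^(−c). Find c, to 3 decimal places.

c = δ²μ/2 = 0.11²·706.09/2 = 4.2718.

4.272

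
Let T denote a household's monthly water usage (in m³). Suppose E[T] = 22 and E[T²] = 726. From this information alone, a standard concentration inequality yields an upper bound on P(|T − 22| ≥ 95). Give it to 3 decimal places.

The first two moments determine the variance, so Chebyshev's inequality is the sharpest standard bound available.
Var(T) = E[T²] − (E[T])² = 726 − 484 = 242.
Chebyshev's inequality: P(|T − μ| ≥ t) ≤ Var(T)/t² = 242/9025 = 0.0268.

0.027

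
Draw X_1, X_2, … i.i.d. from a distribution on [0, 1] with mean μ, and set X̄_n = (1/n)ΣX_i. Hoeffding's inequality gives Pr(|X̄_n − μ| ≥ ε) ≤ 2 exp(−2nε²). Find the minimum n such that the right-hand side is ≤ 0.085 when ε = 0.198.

41

Require 2·exp(−2nε²) ≤ 0.085, i.e. 2nε² ≥ ln(2/0.085) = 3.158251.
So n ≥ 3.158251 / (2·0.198²) = 40.280.
The smallest integer n is 41.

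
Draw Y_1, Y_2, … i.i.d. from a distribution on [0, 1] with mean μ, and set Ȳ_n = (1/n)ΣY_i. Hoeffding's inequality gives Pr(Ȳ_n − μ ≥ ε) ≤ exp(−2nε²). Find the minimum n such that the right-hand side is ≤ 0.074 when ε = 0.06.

Require exp(−2nε²) ≤ 0.074, i.e. 2nε² ≥ ln(1/0.074) = 2.603690.
So n ≥ 2.603690 / (2·0.06²) = 361.624.
The smallest integer n is 362.

362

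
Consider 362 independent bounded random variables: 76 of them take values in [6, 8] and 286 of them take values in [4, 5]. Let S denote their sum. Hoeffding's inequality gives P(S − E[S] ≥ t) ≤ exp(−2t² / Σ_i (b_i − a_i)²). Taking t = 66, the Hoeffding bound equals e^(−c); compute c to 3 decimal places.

Σ(b_i − a_i)² = 76·2² + 286·1² = 590.
c = 2t² / 590 = 2·66² / 590 = 14.7661.

14.766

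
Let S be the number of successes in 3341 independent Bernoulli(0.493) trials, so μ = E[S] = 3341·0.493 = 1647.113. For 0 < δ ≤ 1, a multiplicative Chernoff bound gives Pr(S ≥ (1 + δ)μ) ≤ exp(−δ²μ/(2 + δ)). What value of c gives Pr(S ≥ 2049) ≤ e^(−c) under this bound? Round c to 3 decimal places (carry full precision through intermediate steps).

Write 2049 = (1 + δ)μ, so δ = 2049/1647.113 − 1 = 0.2439948…
Then the exponent is δ²μ/(2 + δ) = (2049 − μ)² / (μ·(2 + δ)) = 43.698112.

43.698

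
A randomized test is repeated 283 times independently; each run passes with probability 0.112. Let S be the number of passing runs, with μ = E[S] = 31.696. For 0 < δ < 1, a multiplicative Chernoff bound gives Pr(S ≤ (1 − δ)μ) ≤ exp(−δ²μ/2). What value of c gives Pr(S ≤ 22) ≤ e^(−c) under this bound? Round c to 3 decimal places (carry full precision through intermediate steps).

Write 22 = (1 − δ)μ, so δ = 1 − 22/31.696 = 0.3059061…
Then the exponent is δ²μ/2 = (μ − 22)²/(2μ) = 1.483033.

1.483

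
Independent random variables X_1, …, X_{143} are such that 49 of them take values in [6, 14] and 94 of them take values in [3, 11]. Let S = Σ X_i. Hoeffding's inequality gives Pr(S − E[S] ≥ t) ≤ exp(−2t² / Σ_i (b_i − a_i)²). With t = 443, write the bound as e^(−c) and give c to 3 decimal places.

42.887

Σ(b_i − a_i)² = 49·8² + 94·8² = 9152.
c = 2t² / 9152 = 2·443² / 9152 = 42.8866.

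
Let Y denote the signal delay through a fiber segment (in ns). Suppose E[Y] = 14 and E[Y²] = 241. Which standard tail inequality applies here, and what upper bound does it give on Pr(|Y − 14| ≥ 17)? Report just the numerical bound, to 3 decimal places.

0.156

The first two moments determine the variance, so Chebyshev's inequality is the sharpest standard bound available.
Var(Y) = E[Y²] − (E[Y])² = 241 − 196 = 45.
Chebyshev's inequality: Pr(|Y − μ| ≥ t) ≤ Var(Y)/t² = 45/289 = 0.1557.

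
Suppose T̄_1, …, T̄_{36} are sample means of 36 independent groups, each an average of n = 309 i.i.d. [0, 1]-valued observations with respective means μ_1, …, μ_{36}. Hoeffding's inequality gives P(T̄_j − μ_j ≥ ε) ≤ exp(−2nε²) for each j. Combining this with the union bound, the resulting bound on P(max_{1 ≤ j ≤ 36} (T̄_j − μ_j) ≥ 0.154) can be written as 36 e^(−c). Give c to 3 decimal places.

Union bound over the 36 events: P(max_{1 ≤ j ≤ 36} (T̄_j − μ_j) ≥ 0.154) ≤ 36·exp(−2nε²) = 36 exp(−2·309·0.154²).
So c = 2·309·0.154² = 14.6565.

14.656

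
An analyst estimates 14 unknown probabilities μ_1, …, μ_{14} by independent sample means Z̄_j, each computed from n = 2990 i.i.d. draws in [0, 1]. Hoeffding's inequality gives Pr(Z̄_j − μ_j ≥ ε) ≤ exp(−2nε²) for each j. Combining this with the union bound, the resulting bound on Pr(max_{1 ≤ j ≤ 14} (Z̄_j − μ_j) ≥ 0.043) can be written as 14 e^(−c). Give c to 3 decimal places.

Union bound over the 14 events: Pr(max_{1 ≤ j ≤ 14} (Z̄_j − μ_j) ≥ 0.043) ≤ 14·exp(−2nε²) = 14 exp(−2·2990·0.043²).
So c = 2·2990·0.043² = 11.0570.

11.057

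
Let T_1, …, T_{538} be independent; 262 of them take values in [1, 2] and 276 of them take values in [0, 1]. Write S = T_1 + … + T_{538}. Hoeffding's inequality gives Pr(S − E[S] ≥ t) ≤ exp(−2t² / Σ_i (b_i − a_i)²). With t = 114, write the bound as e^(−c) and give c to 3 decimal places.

48.312

Σ(b_i − a_i)² = 262·1² + 276·1² = 538.
c = 2t² / 538 = 2·114² / 538 = 48.3123.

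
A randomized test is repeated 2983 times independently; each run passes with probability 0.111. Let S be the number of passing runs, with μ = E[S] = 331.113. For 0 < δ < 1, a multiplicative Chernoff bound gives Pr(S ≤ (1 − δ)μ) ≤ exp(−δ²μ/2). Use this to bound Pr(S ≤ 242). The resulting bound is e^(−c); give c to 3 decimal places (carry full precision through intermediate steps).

Write 242 = (1 − δ)μ, so δ = 1 − 242/331.113 = 0.2691317…
Then the exponent is δ²μ/2 = (μ − 242)²/(2μ) = 11.991566.

11.992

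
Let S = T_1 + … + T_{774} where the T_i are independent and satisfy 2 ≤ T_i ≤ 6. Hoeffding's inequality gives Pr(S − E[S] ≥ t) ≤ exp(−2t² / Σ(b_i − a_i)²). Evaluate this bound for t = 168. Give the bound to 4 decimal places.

0.0105

Σ(b_i − a_i)² = 774·(4)² = 12384.
Exponent = 2·168²/12384 = 4.5581.
Bound = exp(−4.5581) = 0.01048.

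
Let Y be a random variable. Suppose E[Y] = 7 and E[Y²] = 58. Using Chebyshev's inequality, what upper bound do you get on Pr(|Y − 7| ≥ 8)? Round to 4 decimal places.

0.1406

Var(Y) = E[Y²] − (E[Y])² = 58 − 49 = 9.
Chebyshev's inequality: Pr(|Y − μ| ≥ t) ≤ Var(Y)/t² = 9/64 = 0.1406.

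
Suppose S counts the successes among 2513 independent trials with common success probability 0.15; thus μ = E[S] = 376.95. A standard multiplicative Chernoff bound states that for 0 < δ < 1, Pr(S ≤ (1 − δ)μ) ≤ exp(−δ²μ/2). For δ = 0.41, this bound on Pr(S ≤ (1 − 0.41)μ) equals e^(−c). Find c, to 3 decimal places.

31.683

c = δ²μ/2 = 0.41²·376.95/2 = 31.6826.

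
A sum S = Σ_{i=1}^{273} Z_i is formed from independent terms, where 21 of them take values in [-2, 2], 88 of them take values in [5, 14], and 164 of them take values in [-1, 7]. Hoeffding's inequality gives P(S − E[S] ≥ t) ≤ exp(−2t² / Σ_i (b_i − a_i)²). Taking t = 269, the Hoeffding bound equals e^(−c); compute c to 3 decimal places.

Σ(b_i − a_i)² = 21·4² + 88·9² + 164·8² = 17960.
c = 2t² / 17960 = 2·269² / 17960 = 8.0580.

8.058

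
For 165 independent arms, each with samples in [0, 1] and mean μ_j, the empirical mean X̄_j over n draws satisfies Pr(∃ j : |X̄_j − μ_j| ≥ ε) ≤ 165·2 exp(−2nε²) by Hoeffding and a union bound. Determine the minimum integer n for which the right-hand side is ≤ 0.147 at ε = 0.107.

Need 2·165·exp(−2nε²) ≤ 0.147, i.e. exp(−2nε²) ≤ 0.147/330.
So 2nε² ≥ ln(330/0.147) = 7.716415.
Hence n ≥ 7.716415/(2·0.107²) = 336.991.
The smallest integer n is 337.

337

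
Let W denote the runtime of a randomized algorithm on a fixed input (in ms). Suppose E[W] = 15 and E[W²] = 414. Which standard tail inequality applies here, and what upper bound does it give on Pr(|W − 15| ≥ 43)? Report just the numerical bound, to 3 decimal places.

0.102

The first two moments determine the variance, so Chebyshev's inequality is the sharpest standard bound available.
Var(W) = E[W²] − (E[W])² = 414 − 225 = 189.
Chebyshev's inequality: Pr(|W − μ| ≥ t) ≤ Var(W)/t² = 189/1849 = 0.1022.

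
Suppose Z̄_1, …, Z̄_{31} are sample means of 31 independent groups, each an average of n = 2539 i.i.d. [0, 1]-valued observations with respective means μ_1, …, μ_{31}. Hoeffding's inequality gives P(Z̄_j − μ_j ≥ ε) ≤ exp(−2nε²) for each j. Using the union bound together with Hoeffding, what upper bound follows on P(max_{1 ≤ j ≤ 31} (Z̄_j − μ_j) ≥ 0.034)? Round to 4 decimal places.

Per-experiment Hoeffding bound: exp(−2·2539·0.034²) = exp(−5.87017) = 0.0028224.
Union bound over 31 events: 31·0.0028224 = 0.08749.

0.0875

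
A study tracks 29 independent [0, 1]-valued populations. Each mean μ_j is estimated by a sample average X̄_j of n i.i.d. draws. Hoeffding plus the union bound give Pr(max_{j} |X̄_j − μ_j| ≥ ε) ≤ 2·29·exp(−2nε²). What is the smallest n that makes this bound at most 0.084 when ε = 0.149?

Need 2·29·exp(−2nε²) ≤ 0.084, i.e. exp(−2nε²) ≤ 0.084/58.
So 2nε² ≥ ln(58/0.084) = 6.537381.
Hence n ≥ 6.537381/(2·0.149²) = 147.232.
The smallest integer n is 148.

148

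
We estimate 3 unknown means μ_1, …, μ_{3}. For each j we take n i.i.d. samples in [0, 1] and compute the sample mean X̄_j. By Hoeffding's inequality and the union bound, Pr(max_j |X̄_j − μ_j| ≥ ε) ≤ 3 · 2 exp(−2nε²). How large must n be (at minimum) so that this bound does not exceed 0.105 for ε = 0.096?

220

Need 2·3·exp(−2nε²) ≤ 0.105, i.e. exp(−2nε²) ≤ 0.105/6.
So 2nε² ≥ ln(6/0.105) = 4.045554.
Hence n ≥ 4.045554/(2·0.096²) = 219.485.
The smallest integer n is 220.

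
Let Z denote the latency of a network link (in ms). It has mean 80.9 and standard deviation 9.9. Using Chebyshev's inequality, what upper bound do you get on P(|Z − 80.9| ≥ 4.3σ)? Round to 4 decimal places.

Chebyshev: P(|Z − μ| ≥ t) ≤ Var(Z)/t².
Var(Z) = σ² = 9.9² = 98.01.
t = 4.3·9.9 = 42.57.
Bound = 98.01 / 1812.2049 = 0.0541.

0.0541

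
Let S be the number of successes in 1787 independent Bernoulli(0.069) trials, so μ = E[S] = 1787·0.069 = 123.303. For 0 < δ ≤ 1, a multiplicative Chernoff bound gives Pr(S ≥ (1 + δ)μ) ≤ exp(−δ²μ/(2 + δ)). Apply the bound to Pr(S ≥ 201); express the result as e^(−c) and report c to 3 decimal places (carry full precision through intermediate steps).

Write 201 = (1 + δ)μ, so δ = 201/123.303 − 1 = 0.6301307…
Then the exponent is δ²μ/(2 + δ) = (201 − μ)² / (μ·(2 + δ)) = 18.614764.

18.615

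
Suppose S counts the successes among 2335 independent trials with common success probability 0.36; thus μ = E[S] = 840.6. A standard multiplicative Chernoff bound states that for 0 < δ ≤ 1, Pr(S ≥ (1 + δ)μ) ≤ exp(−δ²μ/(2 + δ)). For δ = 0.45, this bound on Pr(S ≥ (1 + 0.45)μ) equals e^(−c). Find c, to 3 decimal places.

69.478

c = δ²μ/(2 + δ) = 0.45²·840.6/(2 + 0.45) = 69.4782.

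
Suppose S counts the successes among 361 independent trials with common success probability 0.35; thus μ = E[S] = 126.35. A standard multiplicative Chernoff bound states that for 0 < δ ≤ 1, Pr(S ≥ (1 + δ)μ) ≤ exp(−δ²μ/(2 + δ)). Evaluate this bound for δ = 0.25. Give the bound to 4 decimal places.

Exponent = δ²μ/(2 + δ) = 0.25²·126.35/2.25 = 3.5097.
Bound = exp(−3.5097) = 0.02991.

0.0299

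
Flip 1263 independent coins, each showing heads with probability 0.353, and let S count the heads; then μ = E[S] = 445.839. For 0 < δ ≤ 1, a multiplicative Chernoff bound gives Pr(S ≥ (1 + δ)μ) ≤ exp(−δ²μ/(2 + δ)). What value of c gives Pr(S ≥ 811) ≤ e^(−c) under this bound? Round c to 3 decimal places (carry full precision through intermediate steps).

Write 811 = (1 + δ)μ, so δ = 811/445.839 − 1 = 0.8190423…
Then the exponent is δ²μ/(2 + δ) = (811 − μ)² / (μ·(2 + δ)) = 106.093586.

106.094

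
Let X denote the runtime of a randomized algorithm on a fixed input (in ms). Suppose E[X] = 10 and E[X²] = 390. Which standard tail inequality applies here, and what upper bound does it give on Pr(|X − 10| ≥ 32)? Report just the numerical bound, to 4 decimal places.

The first two moments determine the variance, so Chebyshev's inequality is the sharpest standard bound available.
Var(X) = E[X²] − (E[X])² = 390 − 100 = 290.
Chebyshev's inequality: Pr(|X − μ| ≥ t) ≤ Var(X)/t² = 290/1024 = 0.2832.

0.2832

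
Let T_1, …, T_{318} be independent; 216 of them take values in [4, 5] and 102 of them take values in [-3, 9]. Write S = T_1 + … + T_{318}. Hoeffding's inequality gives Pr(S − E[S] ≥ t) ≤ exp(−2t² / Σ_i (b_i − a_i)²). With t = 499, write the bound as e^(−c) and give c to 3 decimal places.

33.414

Σ(b_i − a_i)² = 216·1² + 102·12² = 14904.
c = 2t² / 14904 = 2·499² / 14904 = 33.4140.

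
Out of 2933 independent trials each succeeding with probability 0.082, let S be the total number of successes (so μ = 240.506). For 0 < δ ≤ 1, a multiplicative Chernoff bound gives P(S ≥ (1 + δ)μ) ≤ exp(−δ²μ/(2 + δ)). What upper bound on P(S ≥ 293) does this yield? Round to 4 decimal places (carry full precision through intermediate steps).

0.0057

Write 293 = (1 + δ)μ, so δ = 293/240.506 − 1 = 0.2182648…
Then the exponent is δ²μ/(2 + δ) = (293 − μ)² / (μ·(2 + δ)) = 5.165115.
Bound = exp(−5.165115) = 0.00571.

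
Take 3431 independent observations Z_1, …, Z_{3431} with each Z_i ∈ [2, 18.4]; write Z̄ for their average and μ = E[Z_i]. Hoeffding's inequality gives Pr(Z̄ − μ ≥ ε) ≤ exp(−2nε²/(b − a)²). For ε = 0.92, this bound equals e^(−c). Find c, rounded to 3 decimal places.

c = 2nε²/(b − a)² = 2·3431·0.92² / 16.4² = 21.5943.

21.594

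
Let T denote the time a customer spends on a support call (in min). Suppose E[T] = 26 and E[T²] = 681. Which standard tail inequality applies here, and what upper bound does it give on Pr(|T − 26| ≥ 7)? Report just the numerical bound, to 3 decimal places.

0.102

The first two moments determine the variance, so Chebyshev's inequality is the sharpest standard bound available.
Var(T) = E[T²] − (E[T])² = 681 − 676 = 5.
Chebyshev's inequality: Pr(|T − μ| ≥ t) ≤ Var(T)/t² = 5/49 = 0.1020.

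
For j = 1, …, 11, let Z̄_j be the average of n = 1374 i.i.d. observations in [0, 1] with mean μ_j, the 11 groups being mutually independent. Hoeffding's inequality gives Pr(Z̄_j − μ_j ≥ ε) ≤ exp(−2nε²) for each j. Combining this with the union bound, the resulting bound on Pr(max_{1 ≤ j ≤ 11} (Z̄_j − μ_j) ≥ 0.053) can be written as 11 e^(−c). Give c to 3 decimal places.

7.719

Union bound over the 11 events: Pr(max_{1 ≤ j ≤ 11} (Z̄_j − μ_j) ≥ 0.053) ≤ 11·exp(−2nε²) = 11 exp(−2·1374·0.053²).
So c = 2·1374·0.053² = 7.7191.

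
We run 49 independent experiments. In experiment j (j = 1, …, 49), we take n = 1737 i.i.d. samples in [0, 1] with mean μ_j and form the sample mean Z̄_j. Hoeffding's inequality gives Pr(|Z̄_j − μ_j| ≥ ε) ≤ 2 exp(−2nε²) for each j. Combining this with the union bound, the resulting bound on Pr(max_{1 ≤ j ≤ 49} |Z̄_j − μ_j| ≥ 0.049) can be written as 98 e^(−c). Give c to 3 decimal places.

Union bound over the 49 events: Pr(max_{1 ≤ j ≤ 49} |Z̄_j − μ_j| ≥ 0.049) ≤ 49·2·exp(−2nε²) = 98 exp(−2·1737·0.049²).
So c = 2·1737·0.049² = 8.3411.

8.341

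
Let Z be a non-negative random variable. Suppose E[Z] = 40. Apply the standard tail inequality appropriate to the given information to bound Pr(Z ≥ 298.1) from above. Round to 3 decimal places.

0.134

Only the mean of a non-negative variable is known, so Markov's inequality is the applicable tail bound.
Markov's inequality: for a non-negative random variable, Pr(Z ≥ a) ≤ E[Z]/a.
Here E[Z] = 40 and a = 298.1, so the bound is 40/298.1 = 0.1342.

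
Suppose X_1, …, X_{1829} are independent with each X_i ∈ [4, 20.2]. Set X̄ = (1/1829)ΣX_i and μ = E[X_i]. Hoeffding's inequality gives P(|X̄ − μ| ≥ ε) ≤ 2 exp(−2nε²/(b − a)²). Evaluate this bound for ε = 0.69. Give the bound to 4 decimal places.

0.0026

Exponent: 2nε²/(b − a)² = 2·1829·0.69² / 16.2² = 6.63608.
Bound = 2·exp(−6.63608) = 0.00262.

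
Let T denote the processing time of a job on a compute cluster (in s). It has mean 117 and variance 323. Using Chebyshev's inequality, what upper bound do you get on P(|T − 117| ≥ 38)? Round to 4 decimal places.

0.2237

Chebyshev: P(|T − μ| ≥ t) ≤ Var(T)/t².
Bound = 323 / 1444 = 0.2237.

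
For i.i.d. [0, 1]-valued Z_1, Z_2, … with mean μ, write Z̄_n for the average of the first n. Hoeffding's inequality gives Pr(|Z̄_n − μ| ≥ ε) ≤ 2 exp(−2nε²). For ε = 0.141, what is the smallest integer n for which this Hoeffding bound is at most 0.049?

94

Require 2·exp(−2nε²) ≤ 0.049, i.e. 2nε² ≥ ln(2/0.049) = 3.709082.
So n ≥ 3.709082 / (2·0.141²) = 93.282.
The smallest integer n is 94.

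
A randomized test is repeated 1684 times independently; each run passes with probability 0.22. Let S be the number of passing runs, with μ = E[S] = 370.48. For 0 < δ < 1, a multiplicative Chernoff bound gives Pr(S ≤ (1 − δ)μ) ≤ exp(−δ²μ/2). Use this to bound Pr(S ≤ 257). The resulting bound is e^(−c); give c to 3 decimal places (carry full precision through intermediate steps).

Write 257 = (1 − δ)μ, so δ = 1 − 257/370.48 = 0.3063053…
Then the exponent is δ²μ/2 = (μ − 257)²/(2μ) = 17.379765.

17.380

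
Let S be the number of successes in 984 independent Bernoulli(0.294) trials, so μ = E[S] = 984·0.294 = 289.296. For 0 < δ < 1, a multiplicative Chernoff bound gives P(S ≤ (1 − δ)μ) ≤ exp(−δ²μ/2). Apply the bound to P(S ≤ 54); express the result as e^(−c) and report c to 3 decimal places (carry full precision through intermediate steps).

Write 54 = (1 − δ)μ, so δ = 1 − 54/289.296 = 0.81334…
Then the exponent is δ²μ/2 = (μ − 54)²/(2μ) = 95.687821.

95.688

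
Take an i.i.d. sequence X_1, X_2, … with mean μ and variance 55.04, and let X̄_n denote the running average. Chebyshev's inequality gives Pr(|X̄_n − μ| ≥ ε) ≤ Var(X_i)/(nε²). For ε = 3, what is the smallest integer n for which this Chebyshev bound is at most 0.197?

Require 55.04/(n·3²) ≤ 0.197, i.e. n ≥ 55.04/(0.197·3²) = 31.043.
The smallest integer n is 32.

32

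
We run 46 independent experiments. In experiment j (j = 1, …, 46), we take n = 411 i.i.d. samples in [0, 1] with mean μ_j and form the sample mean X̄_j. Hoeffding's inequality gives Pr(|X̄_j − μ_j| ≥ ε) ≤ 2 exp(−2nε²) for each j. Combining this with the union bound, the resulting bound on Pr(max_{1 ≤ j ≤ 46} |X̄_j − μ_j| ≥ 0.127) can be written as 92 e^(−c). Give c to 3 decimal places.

Union bound over the 46 events: Pr(max_{1 ≤ j ≤ 46} |X̄_j − μ_j| ≥ 0.127) ≤ 46·2·exp(−2nε²) = 92 exp(−2·411·0.127²).
So c = 2·411·0.127² = 13.2580.

13.258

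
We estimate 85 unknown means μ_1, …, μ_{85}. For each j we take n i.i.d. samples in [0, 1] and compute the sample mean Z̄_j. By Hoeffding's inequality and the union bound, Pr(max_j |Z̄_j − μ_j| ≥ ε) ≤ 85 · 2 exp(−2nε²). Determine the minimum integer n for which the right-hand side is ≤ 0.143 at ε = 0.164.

Need 2·85·exp(−2nε²) ≤ 0.143, i.e. exp(−2nε²) ≤ 0.143/170.
So 2nε² ≥ ln(170/0.143) = 7.080709.
Hence n ≥ 7.080709/(2·0.164²) = 131.631.
The smallest integer n is 132.

132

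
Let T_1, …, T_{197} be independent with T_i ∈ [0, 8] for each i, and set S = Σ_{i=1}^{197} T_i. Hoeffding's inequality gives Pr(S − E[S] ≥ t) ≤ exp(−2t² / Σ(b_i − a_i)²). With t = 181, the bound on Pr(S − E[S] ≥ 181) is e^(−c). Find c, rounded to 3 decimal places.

Σ(b_i − a_i)² = 197·(8)² = 12608.
c = 2t²/12608 = 2·181²/12608 = 5.1969.

5.197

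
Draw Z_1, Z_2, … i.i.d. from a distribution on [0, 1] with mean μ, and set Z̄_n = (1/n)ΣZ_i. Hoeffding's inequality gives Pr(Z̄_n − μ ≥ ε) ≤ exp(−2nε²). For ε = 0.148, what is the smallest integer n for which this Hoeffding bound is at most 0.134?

46

Require exp(−2nε²) ≤ 0.134, i.e. 2nε² ≥ ln(1/0.134) = 2.009915.
So n ≥ 2.009915 / (2·0.148²) = 45.880.
The smallest integer n is 46.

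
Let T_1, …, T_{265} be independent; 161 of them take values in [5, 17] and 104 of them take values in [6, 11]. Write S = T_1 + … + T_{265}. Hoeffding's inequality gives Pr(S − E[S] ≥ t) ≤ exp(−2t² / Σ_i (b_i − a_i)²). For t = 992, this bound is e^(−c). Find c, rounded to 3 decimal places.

Σ(b_i − a_i)² = 161·12² + 104·5² = 25784.
c = 2t² / 25784 = 2·992² / 25784 = 76.3314.

76.331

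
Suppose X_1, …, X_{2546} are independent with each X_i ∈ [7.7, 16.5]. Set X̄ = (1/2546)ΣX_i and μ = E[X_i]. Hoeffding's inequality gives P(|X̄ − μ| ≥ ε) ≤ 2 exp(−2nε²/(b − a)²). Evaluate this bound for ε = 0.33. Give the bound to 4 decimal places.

0.0016

Exponent: 2nε²/(b − a)² = 2·2546·0.33² / 8.8² = 7.16062.
Bound = 2·exp(−7.16062) = 0.00155.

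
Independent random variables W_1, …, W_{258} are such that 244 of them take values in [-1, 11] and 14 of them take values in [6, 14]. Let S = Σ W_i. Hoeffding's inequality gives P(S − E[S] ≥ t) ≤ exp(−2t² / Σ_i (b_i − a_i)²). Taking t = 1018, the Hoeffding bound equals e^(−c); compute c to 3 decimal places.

57.522

Σ(b_i − a_i)² = 244·12² + 14·8² = 36032.
c = 2t² / 36032 = 2·1018² / 36032 = 57.5224.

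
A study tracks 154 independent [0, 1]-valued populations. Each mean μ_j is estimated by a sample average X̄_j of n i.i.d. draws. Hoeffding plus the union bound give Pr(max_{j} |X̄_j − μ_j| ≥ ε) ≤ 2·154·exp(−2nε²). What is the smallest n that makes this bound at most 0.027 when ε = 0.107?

Need 2·154·exp(−2nε²) ≤ 0.027, i.e. exp(−2nε²) ≤ 0.027/308.
So 2nε² ≥ ln(308/0.027) = 9.342018.
Hence n ≥ 9.342018/(2·0.107²) = 407.984.
The smallest integer n is 408.

408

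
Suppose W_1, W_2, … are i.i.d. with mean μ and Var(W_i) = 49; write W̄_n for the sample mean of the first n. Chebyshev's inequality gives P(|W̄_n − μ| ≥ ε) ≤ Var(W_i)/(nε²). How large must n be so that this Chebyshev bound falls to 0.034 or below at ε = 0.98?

Require 49/(n·0.98²) ≤ 0.034, i.e. n ≥ 49/(0.034·0.98²) = 1500.600.
The smallest integer n is 1501.

1501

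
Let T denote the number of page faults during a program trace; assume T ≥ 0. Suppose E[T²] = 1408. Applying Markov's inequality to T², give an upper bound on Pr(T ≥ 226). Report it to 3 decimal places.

Since T ≥ 0, the event {T ≥ 226} is the same as {T² ≥ 51076}.
Markov's inequality applied to T² gives Pr(T² ≥ 51076) ≤ E[T²]/51076 = 1408/51076 = 0.0276.

0.028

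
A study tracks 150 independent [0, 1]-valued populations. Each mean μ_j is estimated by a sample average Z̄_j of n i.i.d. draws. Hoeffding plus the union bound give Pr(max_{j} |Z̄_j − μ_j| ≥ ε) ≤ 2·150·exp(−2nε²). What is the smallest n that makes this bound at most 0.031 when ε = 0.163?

Need 2·150·exp(−2nε²) ≤ 0.031, i.e. exp(−2nε²) ≤ 0.031/300.
So 2nε² ≥ ln(300/0.031) = 9.177551.
Hence n ≥ 9.177551/(2·0.163²) = 172.712.
The smallest integer n is 173.

173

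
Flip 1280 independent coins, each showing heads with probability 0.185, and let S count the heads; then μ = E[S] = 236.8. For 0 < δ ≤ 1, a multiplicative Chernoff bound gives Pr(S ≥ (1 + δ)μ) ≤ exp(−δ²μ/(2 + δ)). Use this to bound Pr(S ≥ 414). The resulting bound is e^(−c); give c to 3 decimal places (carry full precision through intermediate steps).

Write 414 = (1 + δ)μ, so δ = 414/236.8 − 1 = 0.7483108…
Then the exponent is δ²μ/(2 + δ) = (414 − μ)² / (μ·(2 + δ)) = 48.248064.

48.248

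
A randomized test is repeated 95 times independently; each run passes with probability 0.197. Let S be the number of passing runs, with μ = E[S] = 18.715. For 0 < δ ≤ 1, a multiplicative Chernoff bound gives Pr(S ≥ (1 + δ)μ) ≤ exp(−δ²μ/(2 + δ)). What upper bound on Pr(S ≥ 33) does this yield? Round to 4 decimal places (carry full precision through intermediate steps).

0.0193

Write 33 = (1 + δ)μ, so δ = 33/18.715 − 1 = 0.7632915…
Then the exponent is δ²μ/(2 + δ) = (33 − μ)² / (μ·(2 + δ)) = 3.945881.
Bound = exp(−3.945881) = 0.01933.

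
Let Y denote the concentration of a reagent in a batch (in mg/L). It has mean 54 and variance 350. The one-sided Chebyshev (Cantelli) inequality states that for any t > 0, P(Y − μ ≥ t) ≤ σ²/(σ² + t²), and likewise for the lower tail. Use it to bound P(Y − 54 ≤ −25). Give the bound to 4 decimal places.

Here σ² = 350 and t = 25, so σ² + t² = 975.
Cantelli's bound: 350/975 = 0.3590.

0.3590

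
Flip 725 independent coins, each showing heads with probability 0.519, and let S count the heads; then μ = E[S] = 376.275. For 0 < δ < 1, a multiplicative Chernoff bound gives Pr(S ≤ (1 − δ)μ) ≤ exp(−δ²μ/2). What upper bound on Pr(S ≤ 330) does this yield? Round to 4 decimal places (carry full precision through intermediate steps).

Write 330 = (1 − δ)μ, so δ = 1 − 330/376.275 = 0.1229819…
Then the exponent is δ²μ/2 = (μ − 330)²/(2μ) = 2.845493.
Bound = exp(−2.845493) = 0.05811.

0.0581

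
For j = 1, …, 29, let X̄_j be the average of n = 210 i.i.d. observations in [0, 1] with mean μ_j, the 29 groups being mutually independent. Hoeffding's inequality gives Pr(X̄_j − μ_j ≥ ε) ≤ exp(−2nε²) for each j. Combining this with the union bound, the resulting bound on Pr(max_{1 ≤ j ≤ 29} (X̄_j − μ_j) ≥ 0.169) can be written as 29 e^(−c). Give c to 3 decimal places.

Union bound over the 29 events: Pr(max_{1 ≤ j ≤ 29} (X̄_j − μ_j) ≥ 0.169) ≤ 29·exp(−2nε²) = 29 exp(−2·210·0.169²).
So c = 2·210·0.169² = 11.9956.

11.996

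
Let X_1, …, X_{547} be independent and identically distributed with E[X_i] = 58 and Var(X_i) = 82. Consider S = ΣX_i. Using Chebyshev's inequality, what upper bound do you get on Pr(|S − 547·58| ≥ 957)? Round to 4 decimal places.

0.0490

Var(S) = n·Var(X_i) = 547·82 = 44854.
Chebyshev: Pr(|S − 547·58| ≥ 957) ≤ Var(S)/957² = 44854/915849 = 0.0490.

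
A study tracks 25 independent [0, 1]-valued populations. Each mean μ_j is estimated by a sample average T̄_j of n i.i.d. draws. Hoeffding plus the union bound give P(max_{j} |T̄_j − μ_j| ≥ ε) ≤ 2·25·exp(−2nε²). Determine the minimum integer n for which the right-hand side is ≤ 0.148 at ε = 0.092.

Need 2·25·exp(−2nε²) ≤ 0.148, i.e. exp(−2nε²) ≤ 0.148/50.
So 2nε² ≥ ln(50/0.148) = 5.822566.
Hence n ≥ 5.822566/(2·0.092²) = 343.961.
The smallest integer n is 344.

344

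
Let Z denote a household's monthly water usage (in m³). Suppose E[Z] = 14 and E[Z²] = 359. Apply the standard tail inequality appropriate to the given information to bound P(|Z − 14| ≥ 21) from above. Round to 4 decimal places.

The first two moments determine the variance, so Chebyshev's inequality is the sharpest standard bound available.
Var(Z) = E[Z²] − (E[Z])² = 359 − 196 = 163.
Chebyshev's inequality: P(|Z − μ| ≥ t) ≤ Var(Z)/t² = 163/441 = 0.3696.

0.3696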